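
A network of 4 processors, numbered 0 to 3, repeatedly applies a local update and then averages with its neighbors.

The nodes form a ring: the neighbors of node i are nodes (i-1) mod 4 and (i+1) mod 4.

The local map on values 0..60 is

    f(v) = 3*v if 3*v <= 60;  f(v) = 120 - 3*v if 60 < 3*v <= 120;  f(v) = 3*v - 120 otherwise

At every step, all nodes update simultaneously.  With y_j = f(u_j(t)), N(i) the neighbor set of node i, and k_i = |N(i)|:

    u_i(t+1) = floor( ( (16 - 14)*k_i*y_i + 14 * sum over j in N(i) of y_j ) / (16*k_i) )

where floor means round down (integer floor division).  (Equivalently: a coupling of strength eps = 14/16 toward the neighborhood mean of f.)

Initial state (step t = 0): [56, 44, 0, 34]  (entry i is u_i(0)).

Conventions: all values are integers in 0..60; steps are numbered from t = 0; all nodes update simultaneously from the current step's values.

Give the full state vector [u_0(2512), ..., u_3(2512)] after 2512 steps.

Answer: [16, 43, 16, 43]
Key observation: The state at step 5, [13, 43, 13, 43], reappears at step 11: the system is in a cycle of period 6 from step 5 on.  Therefore the state at step 2512 equals the state at step 5 + ((2512 - 5) mod 6) = 10, which is [16, 43, 16, 43].

Derivation:
t=0: [56, 44, 0, 34]
t=1: [19, 22, 13, 23]
t=2: [53, 48, 50, 48]
t=3: [25, 33, 24, 33]
t=4: [24, 43, 24, 43]
t=5: [13, 43, 13, 43]
t=6: [12, 35, 12, 35]
t=7: [17, 33, 17, 33]
t=8: [24, 47, 24, 47]
t=9: [24, 44, 24, 44]
t=10: [16, 43, 16, 43]
t=11: [13, 43, 13, 43]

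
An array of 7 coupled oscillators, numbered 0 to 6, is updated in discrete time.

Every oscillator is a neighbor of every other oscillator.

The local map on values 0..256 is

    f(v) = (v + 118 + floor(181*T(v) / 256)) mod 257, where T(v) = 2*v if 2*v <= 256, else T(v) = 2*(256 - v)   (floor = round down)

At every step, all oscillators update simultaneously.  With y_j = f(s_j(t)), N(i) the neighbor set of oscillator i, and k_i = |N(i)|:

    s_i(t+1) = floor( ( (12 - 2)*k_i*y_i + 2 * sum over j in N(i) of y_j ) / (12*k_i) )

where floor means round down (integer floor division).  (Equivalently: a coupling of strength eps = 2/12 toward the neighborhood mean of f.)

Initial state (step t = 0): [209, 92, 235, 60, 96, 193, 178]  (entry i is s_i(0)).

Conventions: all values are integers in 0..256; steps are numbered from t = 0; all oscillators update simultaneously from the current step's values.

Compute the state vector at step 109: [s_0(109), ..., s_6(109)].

Simulating step by step:
t=0: [209, 92, 235, 60, 96, 193, 178]
t=1: [129, 87, 121, 24, 94, 135, 140]
t=2: [163, 84, 150, 168, 97, 161, 160]
t=3: [150, 76, 154, 149, 102, 151, 151]
t=4: [155, 61, 154, 156, 112, 155, 155]
t=5: [153, 32, 153, 153, 131, 153, 153]
t=6: [160, 189, 160, 160, 167, 160, 160]
t=7: [155, 145, 155, 155, 153, 155, 155]
t=8: [158, 161, 158, 158, 158, 158, 158]
t=9: [156, 156, 156, 156, 156, 156, 156]
t=10: [158, 158, 158, 158, 158, 158, 158]
t=11: [157, 157, 157, 157, 157, 157, 157]
t=12: [157, 157, 157, 157, 157, 157, 157]

Answer: [157, 157, 157, 157, 157, 157, 157]
Key observation: The state at step 11, [157, 157, 157, 157, 157, 157, 157], reappears at step 12: the system is in a cycle of period 1 from step 11 on.  Therefore the state at step 109 equals the state at step 11 + ((109 - 11) mod 1) = 11, which is [157, 157, 157, 157, 157, 157, 157].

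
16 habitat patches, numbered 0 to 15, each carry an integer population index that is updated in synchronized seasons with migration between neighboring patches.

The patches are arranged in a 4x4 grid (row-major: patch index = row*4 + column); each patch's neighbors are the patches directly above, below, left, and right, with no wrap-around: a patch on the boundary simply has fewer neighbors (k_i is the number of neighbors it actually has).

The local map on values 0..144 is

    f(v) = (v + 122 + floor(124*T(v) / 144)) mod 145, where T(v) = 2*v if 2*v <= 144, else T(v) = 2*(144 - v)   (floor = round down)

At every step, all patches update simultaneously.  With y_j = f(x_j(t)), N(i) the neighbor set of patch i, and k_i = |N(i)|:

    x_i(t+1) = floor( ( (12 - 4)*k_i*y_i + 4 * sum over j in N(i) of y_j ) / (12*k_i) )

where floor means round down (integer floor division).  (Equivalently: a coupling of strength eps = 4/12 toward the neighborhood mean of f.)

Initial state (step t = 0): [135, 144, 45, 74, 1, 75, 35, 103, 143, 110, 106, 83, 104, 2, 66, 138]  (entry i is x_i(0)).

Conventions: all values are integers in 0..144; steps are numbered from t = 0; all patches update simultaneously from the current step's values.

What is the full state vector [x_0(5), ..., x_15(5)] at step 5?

Answer: [130, 114, 65, 105, 119, 50, 69, 54, 92, 48, 30, 56, 108, 51, 39, 43]

Derivation:
t=0: [135, 144, 45, 74, 1, 75, 35, 103, 143, 110, 106, 83, 104, 2, 66, 138]
t=1: [125, 108, 90, 34, 113, 43, 59, 16, 94, 23, 10, 28, 44, 86, 35, 88]
t=2: [113, 28, 33, 51, 122, 89, 102, 42, 38, 36, 27, 39, 68, 34, 52, 31]
t=3: [126, 60, 63, 102, 117, 32, 22, 83, 78, 67, 56, 77, 36, 69, 98, 74]
t=4: [136, 115, 22, 7, 117, 70, 42, 20, 40, 28, 92, 35, 57, 23, 25, 22]
t=5: [130, 114, 65, 105, 119, 50, 69, 54, 92, 48, 30, 56, 108, 51, 39, 43]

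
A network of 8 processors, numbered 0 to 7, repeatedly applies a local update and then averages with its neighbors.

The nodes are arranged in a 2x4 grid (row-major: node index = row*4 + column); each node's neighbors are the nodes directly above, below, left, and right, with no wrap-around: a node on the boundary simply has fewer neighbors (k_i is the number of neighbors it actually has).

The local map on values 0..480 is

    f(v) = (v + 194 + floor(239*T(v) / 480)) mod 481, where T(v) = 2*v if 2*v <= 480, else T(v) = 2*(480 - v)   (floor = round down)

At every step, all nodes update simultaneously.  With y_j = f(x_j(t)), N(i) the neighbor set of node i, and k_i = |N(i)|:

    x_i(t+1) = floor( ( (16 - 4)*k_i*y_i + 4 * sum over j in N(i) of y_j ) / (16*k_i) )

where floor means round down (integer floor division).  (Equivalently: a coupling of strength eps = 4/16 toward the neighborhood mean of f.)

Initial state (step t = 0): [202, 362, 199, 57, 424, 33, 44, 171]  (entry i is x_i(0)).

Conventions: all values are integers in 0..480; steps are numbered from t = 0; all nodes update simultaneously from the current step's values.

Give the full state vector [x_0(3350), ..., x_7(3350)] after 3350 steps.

Simulating step by step:
t=0: [202, 362, 199, 57, 424, 33, 44, 171]
t=1: [135, 184, 147, 250, 190, 249, 246, 114]
t=2: [368, 115, 43, 197, 150, 174, 195, 363]
t=3: [198, 361, 261, 138, 40, 89, 120, 170]
t=4: [139, 199, 235, 382, 264, 353, 376, 151]
t=5: [391, 152, 177, 168, 226, 185, 176, 58]
t=6: [166, 40, 60, 82, 157, 81, 86, 245]
t=7: [70, 264, 317, 330, 69, 321, 345, 234]
t=8: [315, 203, 192, 190, 313, 203, 191, 183]
t=9: [182, 122, 97, 90, 182, 122, 94, 81]
t=10: [121, 402, 389, 372, 121, 402, 384, 360]
t=11: [404, 212, 192, 192, 404, 212, 192, 192]
t=12: [185, 137, 99, 96, 185, 137, 99, 96]
t=13: [130, 428, 396, 385, 130, 428, 396, 385]
t=14: [420, 213, 192, 192, 420, 213, 192, 192]
t=15: [185, 139, 99, 96, 185, 139, 99, 96]
t=16: [130, 431, 397, 385, 130, 431, 397, 385]
t=17: [420, 213, 192, 192, 420, 213, 192, 192]

Answer: [420, 213, 192, 192, 420, 213, 192, 192]
Key observation: The state at step 14, [420, 213, 192, 192, 420, 213, 192, 192], reappears at step 17: the system is in a cycle of period 3 from step 14 on.  Therefore the state at step 3350 equals the state at step 14 + ((3350 - 14) mod 3) = 14, which is [420, 213, 192, 192, 420, 213, 192, 192].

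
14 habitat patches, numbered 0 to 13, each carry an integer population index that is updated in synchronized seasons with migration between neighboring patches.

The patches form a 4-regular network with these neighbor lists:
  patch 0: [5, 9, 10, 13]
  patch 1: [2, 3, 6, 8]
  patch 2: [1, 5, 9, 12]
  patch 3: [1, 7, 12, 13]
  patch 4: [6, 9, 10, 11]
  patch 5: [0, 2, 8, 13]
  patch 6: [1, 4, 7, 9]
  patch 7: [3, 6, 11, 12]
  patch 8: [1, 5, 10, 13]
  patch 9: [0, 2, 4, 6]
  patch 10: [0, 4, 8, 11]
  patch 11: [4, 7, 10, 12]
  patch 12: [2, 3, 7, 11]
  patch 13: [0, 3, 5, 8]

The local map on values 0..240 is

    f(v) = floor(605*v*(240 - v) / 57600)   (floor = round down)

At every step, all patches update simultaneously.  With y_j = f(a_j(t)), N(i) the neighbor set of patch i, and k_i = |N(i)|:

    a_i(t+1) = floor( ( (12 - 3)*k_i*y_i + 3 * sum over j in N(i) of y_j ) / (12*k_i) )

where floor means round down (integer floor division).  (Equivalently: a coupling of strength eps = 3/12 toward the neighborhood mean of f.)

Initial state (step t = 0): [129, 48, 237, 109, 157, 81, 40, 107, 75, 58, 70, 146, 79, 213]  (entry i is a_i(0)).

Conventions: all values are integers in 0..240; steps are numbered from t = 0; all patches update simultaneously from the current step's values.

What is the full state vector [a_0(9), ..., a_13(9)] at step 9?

Answer: [144, 144, 144, 144, 144, 144, 144, 144, 144, 144, 144, 144, 144, 144]

Derivation:
t=0: [129, 48, 237, 109, 157, 81, 40, 107, 75, 58, 70, 146, 79, 213]
t=1: [139, 95, 34, 139, 130, 122, 93, 143, 122, 106, 127, 141, 127, 80]
t=2: [146, 140, 91, 146, 149, 144, 144, 145, 149, 143, 149, 146, 144, 137]
t=3: [144, 146, 142, 144, 142, 144, 144, 144, 142, 144, 142, 143, 144, 146]
t=4: [145, 144, 145, 144, 145, 145, 145, 145, 145, 145, 145, 145, 145, 144]
t=5: [144, 144, 144, 144, 144, 144, 144, 144, 144, 144, 144, 144, 144, 144]
t=6: [145, 145, 145, 145, 145, 145, 145, 145, 145, 145, 145, 145, 145, 145]
t=7: [144, 144, 144, 144, 144, 144, 144, 144, 144, 144, 144, 144, 144, 144]
t=8: [145, 145, 145, 145, 145, 145, 145, 145, 145, 145, 145, 145, 145, 145]
t=9: [144, 144, 144, 144, 144, 144, 144, 144, 144, 144, 144, 144, 144, 144]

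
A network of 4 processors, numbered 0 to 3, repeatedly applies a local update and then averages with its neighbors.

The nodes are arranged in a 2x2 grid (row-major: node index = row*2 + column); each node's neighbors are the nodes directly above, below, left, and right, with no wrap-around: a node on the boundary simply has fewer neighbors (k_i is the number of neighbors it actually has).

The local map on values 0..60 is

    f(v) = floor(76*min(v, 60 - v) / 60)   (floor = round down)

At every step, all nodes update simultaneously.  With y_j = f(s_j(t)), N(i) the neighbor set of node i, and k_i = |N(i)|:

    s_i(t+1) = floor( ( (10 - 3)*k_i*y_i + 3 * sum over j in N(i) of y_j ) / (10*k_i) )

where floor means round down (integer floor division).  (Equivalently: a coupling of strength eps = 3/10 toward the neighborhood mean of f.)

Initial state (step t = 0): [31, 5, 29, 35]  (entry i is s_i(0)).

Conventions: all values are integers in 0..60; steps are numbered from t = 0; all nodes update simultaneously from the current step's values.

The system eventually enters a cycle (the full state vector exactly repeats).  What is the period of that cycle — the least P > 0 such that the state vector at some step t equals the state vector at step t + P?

Answer: 2
Key observation: The state at step 7, [34, 32, 35, 34], reappears at step 9 — and no state repeats earlier — so the cycle the system enters has period 2.

Derivation:
t=0: [31, 5, 29, 35]
t=1: [31, 14, 35, 28]
t=2: [32, 22, 32, 31]
t=3: [33, 29, 35, 34]
t=4: [33, 35, 31, 32]
t=5: [33, 32, 35, 34]
t=6: [33, 34, 31, 32]
t=7: [34, 32, 35, 34]
t=8: [32, 34, 31, 32]
t=9: [34, 32, 35, 34]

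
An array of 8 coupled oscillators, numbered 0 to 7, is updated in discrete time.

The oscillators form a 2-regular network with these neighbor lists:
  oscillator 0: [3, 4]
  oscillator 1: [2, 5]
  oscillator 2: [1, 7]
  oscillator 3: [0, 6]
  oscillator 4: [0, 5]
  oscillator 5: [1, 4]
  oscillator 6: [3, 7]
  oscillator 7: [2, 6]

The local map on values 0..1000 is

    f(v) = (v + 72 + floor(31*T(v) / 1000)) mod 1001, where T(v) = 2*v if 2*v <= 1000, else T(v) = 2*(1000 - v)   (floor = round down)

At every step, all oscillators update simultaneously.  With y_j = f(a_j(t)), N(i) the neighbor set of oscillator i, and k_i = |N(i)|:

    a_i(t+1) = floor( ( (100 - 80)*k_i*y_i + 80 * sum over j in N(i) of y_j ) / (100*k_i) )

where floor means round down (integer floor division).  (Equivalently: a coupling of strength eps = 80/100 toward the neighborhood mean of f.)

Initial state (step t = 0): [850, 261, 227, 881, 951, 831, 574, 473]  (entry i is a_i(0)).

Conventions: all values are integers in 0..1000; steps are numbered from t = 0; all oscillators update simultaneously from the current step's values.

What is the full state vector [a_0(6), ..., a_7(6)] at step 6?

Answer: [43, 977, 593, 44, 412, 597, 40, 409]

Derivation:
t=0: [850, 261, 227, 881, 951, 831, 574, 473]
t=1: [580, 560, 431, 833, 742, 332, 748, 508]
t=2: [833, 513, 613, 788, 606, 680, 777, 667]
t=3: [813, 714, 691, 885, 814, 681, 825, 779]
t=4: [923, 782, 823, 914, 846, 834, 912, 848]
t=5: [967, 901, 899, 993, 951, 900, 965, 943]
t=6: [43, 977, 593, 44, 412, 597, 40, 409]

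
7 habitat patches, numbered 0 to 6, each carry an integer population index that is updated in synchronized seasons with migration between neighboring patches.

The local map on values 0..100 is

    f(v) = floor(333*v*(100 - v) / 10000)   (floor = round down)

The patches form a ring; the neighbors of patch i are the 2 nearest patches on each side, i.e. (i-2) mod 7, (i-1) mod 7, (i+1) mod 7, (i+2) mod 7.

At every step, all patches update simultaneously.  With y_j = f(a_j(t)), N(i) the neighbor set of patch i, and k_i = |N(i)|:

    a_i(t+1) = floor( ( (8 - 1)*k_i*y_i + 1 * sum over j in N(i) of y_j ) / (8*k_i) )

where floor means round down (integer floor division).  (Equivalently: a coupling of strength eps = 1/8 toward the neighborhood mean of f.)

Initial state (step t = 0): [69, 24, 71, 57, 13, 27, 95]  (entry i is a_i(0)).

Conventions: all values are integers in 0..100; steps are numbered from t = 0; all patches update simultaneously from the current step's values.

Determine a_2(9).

Simulating step by step:
t=0: [69, 24, 71, 57, 13, 27, 95]
t=1: [68, 59, 67, 78, 39, 63, 20]
t=2: [71, 77, 72, 59, 77, 75, 56]
t=3: [67, 60, 66, 77, 59, 63, 79]
t=4: [72, 77, 73, 60, 78, 75, 57]
t=5: [66, 59, 65, 76, 58, 63, 78]
t=6: [73, 78, 74, 62, 79, 75, 59]
t=7: [65, 58, 63, 75, 57, 62, 77]
t=8: [74, 79, 76, 64, 79, 76, 60]
t=9: [63, 56, 60, 73, 56, 61, 76]

Answer: a_2(9) = 60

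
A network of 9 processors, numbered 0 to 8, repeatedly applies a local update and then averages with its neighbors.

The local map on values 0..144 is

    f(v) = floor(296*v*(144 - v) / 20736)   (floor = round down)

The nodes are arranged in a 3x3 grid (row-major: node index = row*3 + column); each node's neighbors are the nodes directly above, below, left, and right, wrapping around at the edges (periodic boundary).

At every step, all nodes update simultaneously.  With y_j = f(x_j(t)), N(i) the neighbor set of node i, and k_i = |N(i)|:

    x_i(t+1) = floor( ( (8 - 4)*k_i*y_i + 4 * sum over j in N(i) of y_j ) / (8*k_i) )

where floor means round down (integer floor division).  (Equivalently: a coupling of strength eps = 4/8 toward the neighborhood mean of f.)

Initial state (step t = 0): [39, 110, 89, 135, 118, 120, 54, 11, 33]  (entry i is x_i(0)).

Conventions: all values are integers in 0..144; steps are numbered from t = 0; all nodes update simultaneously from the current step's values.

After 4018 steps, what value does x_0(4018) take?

Answer: x_0(4018) = 73
Key observation: The state at step 4, [73, 73, 73, 73, 73, 73, 73, 73, 73], reappears at step 5: the system is in a cycle of period 1 from step 4 on.  Therefore the state at step 4018 equals the state at step 4 + ((4018 - 4) mod 1) = 4, which is [73, 73, 73, 73, 73, 73, 73, 73, 73].

Derivation:
t=0: [39, 110, 89, 135, 118, 120, 54, 11, 33]
t=1: [55, 50, 60, 34, 37, 43, 52, 37, 50]
t=2: [66, 65, 68, 58, 57, 61, 64, 60, 65]
t=3: [72, 72, 72, 71, 70, 71, 72, 71, 72]
t=4: [73, 73, 73, 73, 73, 73, 73, 73, 73]
t=5: [73, 73, 73, 73, 73, 73, 73, 73, 73]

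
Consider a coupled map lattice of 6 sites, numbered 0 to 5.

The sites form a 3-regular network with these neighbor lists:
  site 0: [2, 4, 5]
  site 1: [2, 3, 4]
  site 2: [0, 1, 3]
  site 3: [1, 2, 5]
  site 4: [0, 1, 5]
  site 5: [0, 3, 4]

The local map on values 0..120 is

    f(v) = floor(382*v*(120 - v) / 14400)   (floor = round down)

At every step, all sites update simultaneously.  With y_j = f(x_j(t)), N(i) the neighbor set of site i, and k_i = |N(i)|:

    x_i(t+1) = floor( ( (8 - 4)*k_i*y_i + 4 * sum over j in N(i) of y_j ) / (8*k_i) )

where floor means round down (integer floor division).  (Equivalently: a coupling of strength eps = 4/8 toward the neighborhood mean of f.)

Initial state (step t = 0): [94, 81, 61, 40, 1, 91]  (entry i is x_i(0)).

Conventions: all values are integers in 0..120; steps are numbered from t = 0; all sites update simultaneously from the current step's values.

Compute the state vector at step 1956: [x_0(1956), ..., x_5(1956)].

Simulating step by step:
t=0: [94, 81, 61, 40, 1, 91]
t=1: [60, 71, 86, 83, 37, 60]
t=2: [89, 85, 83, 84, 87, 90]
t=3: [74, 78, 79, 78, 75, 73]
t=4: [89, 86, 86, 86, 89, 89]
t=5: [73, 76, 76, 76, 73, 73]
t=6: [90, 88, 88, 88, 90, 90]
t=7: [71, 73, 73, 73, 71, 71]
t=8: [91, 91, 91, 91, 91, 91]
t=9: [70, 70, 70, 70, 70, 70]
t=10: [92, 92, 92, 92, 92, 92]
t=11: [68, 68, 68, 68, 68, 68]
t=12: [93, 93, 93, 93, 93, 93]
t=13: [66, 66, 66, 66, 66, 66]
t=14: [94, 94, 94, 94, 94, 94]
t=15: [64, 64, 64, 64, 64, 64]
t=16: [95, 95, 95, 95, 95, 95]
t=17: [63, 63, 63, 63, 63, 63]
t=18: [95, 95, 95, 95, 95, 95]

Answer: [95, 95, 95, 95, 95, 95]
Key observation: The state at step 16, [95, 95, 95, 95, 95, 95], reappears at step 18: the system is in a cycle of period 2 from step 16 on.  Therefore the state at step 1956 equals the state at step 16 + ((1956 - 16) mod 2) = 16, which is [95, 95, 95, 95, 95, 95].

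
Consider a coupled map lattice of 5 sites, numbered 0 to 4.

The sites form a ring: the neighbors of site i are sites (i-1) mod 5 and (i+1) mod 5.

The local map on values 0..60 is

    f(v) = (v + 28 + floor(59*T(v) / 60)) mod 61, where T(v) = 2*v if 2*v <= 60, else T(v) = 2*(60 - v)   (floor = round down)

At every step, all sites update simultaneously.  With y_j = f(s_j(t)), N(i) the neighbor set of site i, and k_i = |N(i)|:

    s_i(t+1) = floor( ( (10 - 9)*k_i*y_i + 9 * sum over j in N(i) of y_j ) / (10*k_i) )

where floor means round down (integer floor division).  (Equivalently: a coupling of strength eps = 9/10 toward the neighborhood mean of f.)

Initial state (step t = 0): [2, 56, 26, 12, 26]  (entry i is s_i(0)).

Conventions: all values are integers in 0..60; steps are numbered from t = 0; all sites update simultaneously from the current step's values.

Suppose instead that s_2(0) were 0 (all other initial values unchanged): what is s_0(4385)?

Answer: s_0(4385) = 41
Key observation: The state at step 7, [41, 41, 41, 41, 41], reappears at step 9: the system is in a cycle of period 2 from step 7 on.  Therefore the state at step 4385 equals the state at step 7 + ((4385 - 7) mod 2) = 7, which is [41, 41, 41, 41, 41].

Derivation:
t=0: [2, 56, 0, 12, 26]
t=1: [36, 30, 17, 32, 20]
t=2: [41, 35, 51, 24, 49]
t=3: [44, 41, 43, 36, 41]
t=4: [44, 42, 47, 44, 45]
t=5: [42, 40, 42, 40, 41]
t=6: [45, 44, 45, 44, 45]
t=7: [41, 41, 41, 41, 41]
t=8: [45, 45, 45, 45, 45]
t=9: [41, 41, 41, 41, 41]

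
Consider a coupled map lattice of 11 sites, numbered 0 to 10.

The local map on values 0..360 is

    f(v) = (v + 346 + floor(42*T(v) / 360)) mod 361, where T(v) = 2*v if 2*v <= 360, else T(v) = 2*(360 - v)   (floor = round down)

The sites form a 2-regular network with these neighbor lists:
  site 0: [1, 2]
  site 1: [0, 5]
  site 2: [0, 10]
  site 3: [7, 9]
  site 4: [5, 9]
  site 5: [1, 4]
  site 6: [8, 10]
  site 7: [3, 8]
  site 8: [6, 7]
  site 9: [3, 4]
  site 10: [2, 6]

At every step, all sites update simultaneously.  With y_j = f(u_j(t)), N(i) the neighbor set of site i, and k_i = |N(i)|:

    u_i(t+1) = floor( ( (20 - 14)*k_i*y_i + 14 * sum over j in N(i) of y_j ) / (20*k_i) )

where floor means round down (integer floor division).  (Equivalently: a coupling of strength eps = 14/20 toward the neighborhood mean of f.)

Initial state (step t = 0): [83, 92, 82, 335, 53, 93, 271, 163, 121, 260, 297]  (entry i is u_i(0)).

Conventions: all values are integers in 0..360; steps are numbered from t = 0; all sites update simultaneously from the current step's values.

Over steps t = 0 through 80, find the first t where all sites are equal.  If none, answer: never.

Simulating step by step:
t=0: [83, 92, 82, 335, 53, 93, 271, 163, 121, 260, 297]  (not all equal)
t=1: [90, 94, 159, 256, 143, 81, 233, 216, 201, 211, 215]  (not all equal)
t=2: [127, 93, 169, 241, 158, 116, 233, 241, 235, 218, 219]  (not all equal)
t=3: [144, 123, 189, 247, 181, 135, 243, 251, 249, 222, 224]  (not all equal)
t=4: [170, 150, 204, 252, 198, 165, 251, 259, 258, 234, 235]  (not all equal)
t=5: [196, 184, 222, 258, 218, 192, 258, 264, 264, 243, 244]  (not all equal)
t=6: [222, 215, 237, 263, 235, 220, 264, 269, 269, 252, 253]  (not all equal)
t=7: [240, 236, 250, 268, 249, 239, 269, 273, 273, 260, 260]  (not all equal)
t=8: [254, 251, 260, 273, 259, 253, 273, 276, 276, 266, 267]  (not all equal)
t=9: [264, 262, 268, 276, 267, 263, 276, 279, 279, 272, 273]  (not all equal)
t=10: [271, 270, 274, 279, 273, 270, 280, 281, 281, 276, 277]  (not all equal)
t=11: [277, 276, 278, 282, 278, 276, 282, 283, 283, 280, 281]  (not all equal)
t=12: [281, 280, 282, 284, 281, 280, 284, 285, 285, 283, 283]  (not all equal)
t=13: [284, 283, 284, 286, 284, 283, 286, 286, 286, 285, 285]  (not all equal)
t=14: [285, 285, 286, 287, 286, 285, 287, 288, 288, 287, 287]  (not all equal)
t=15: [287, 287, 288, 289, 288, 287, 289, 289, 289, 288, 288]  (not all equal)
t=16: [289, 289, 289, 289, 289, 289, 289, 290, 290, 289, 289]  (not all equal)
t=17: [290, 290, 290, 290, 290, 290, 290, 290, 290, 290, 290]  (all equal)

Answer: 17
Key observation: Synchronization is absorbing here: once all sites are equal they stay equal, and step 17 is the first all-equal step.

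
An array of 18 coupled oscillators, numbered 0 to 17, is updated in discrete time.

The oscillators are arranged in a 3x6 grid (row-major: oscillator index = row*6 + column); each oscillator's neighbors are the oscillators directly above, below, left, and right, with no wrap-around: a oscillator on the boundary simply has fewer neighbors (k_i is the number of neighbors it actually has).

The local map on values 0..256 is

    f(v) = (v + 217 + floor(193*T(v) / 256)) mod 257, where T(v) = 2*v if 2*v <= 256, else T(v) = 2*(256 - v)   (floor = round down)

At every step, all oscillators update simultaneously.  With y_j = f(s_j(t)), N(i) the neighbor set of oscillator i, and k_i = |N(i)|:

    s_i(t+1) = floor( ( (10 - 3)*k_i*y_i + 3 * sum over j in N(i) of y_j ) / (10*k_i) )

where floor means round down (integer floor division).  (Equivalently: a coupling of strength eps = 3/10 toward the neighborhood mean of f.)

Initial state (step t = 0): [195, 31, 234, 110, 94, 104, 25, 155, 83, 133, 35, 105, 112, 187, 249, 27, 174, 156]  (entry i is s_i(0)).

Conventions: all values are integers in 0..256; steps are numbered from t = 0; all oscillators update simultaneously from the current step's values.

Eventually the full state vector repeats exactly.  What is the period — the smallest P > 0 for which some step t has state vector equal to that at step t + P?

Answer: 2
Key observation: The state at step 14, [233, 228, 231, 229, 229, 229, 228, 168, 228, 229, 229, 229, 233, 228, 231, 229, 229, 229], reappears at step 16 — and no state repeats earlier — so the cycle the system enters has period 2.

Derivation:
t=0: [195, 31, 234, 110, 94, 104, 25, 155, 83, 133, 35, 105, 112, 187, 249, 27, 174, 156]
t=1: [181, 74, 202, 208, 186, 216, 65, 42, 153, 50, 65, 183, 208, 222, 197, 42, 8, 39]
t=2: [218, 157, 209, 225, 235, 240, 142, 83, 55, 92, 148, 218, 221, 218, 202, 102, 190, 113]
t=3: [168, 70, 201, 227, 205, 225, 74, 144, 130, 174, 76, 212, 200, 228, 224, 218, 221, 242]
t=4: [44, 120, 208, 209, 229, 233, 127, 50, 52, 47, 158, 227, 227, 210, 211, 211, 223, 226]
t=5: [52, 41, 201, 221, 207, 227, 53, 85, 111, 97, 63, 207, 200, 222, 223, 221, 210, 231]
t=6: [86, 94, 223, 231, 226, 233, 115, 167, 230, 203, 151, 225, 219, 228, 232, 230, 225, 231]
t=7: [188, 177, 227, 230, 208, 228, 214, 70, 213, 221, 78, 208, 235, 207, 228, 230, 208, 228]
t=8: [248, 240, 233, 230, 229, 233, 227, 167, 228, 226, 179, 229, 229, 227, 231, 230, 229, 233]
t=9: [222, 201, 227, 229, 231, 227, 206, 71, 212, 232, 247, 231, 229, 207, 228, 229, 231, 227]
t=10: [235, 230, 232, 228, 227, 229, 228, 168, 228, 228, 222, 227, 232, 227, 231, 228, 227, 229]
t=11: [227, 206, 228, 229, 230, 229, 206, 71, 212, 230, 232, 230, 228, 206, 228, 229, 230, 229]
t=12: [233, 228, 231, 229, 228, 229, 228, 168, 228, 229, 228, 228, 233, 228, 231, 229, 228, 229]
t=13: [227, 206, 228, 229, 229, 229, 206, 71, 212, 229, 229, 229, 227, 206, 228, 229, 229, 229]
t=14: [233, 228, 231, 229, 229, 229, 228, 168, 228, 229, 229, 229, 233, 228, 231, 229, 229, 229]
t=15: [227, 206, 228, 228, 229, 229, 206, 71, 212, 229, 229, 229, 227, 206, 228, 228, 229, 229]
t=16: [233, 228, 231, 229, 229, 229, 228, 168, 228, 229, 229, 229, 233, 228, 231, 229, 229, 229]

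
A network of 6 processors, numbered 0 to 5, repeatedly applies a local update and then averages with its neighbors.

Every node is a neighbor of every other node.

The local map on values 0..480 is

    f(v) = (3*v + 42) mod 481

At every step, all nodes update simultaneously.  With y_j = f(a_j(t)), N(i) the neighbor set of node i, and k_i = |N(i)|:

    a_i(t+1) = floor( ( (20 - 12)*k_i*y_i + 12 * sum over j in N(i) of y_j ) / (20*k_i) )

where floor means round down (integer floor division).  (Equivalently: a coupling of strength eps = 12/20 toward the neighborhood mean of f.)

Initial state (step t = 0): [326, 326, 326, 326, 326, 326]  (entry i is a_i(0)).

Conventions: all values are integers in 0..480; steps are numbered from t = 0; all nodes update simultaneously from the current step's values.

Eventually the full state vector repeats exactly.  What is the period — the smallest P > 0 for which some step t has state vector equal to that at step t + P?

Answer: 18
Key observation: The state at step 0, [326, 326, 326, 326, 326, 326], reappears at step 18 — and no state repeats earlier — so the cycle the system enters has period 18.

Derivation:
t=0: [326, 326, 326, 326, 326, 326]
t=1: [58, 58, 58, 58, 58, 58]
t=2: [216, 216, 216, 216, 216, 216]
t=3: [209, 209, 209, 209, 209, 209]
t=4: [188, 188, 188, 188, 188, 188]
t=5: [125, 125, 125, 125, 125, 125]
t=6: [417, 417, 417, 417, 417, 417]
t=7: [331, 331, 331, 331, 331, 331]
t=8: [73, 73, 73, 73, 73, 73]
t=9: [261, 261, 261, 261, 261, 261]
t=10: [344, 344, 344, 344, 344, 344]
t=11: [112, 112, 112, 112, 112, 112]
t=12: [378, 378, 378, 378, 378, 378]
t=13: [214, 214, 214, 214, 214, 214]
t=14: [203, 203, 203, 203, 203, 203]
t=15: [170, 170, 170, 170, 170, 170]
t=16: [71, 71, 71, 71, 71, 71]
t=17: [255, 255, 255, 255, 255, 255]
t=18: [326, 326, 326, 326, 326, 326]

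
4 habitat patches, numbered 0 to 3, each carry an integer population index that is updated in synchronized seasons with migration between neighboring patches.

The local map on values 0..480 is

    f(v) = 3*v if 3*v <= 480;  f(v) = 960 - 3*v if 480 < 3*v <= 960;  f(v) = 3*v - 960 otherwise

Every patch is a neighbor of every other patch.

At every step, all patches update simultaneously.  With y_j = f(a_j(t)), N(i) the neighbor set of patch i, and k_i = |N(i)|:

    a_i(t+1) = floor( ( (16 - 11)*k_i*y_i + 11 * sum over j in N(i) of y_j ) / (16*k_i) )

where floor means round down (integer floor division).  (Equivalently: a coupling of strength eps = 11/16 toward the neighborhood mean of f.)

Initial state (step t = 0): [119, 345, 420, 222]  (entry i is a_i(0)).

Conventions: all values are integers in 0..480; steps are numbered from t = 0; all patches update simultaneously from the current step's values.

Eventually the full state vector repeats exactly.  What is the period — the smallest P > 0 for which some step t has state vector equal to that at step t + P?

Simulating step by step:
t=0: [119, 345, 420, 222]
t=1: [264, 241, 260, 259]
t=2: [190, 195, 191, 191]
t=3: [385, 383, 384, 384]
t=4: [192, 191, 192, 192]
t=5: [384, 384, 384, 384]
t=6: [192, 192, 192, 192]
t=7: [384, 384, 384, 384]

Answer: 2
Key observation: The state at step 5, [384, 384, 384, 384], reappears at step 7 — and no state repeats earlier — so the cycle the system enters has period 2.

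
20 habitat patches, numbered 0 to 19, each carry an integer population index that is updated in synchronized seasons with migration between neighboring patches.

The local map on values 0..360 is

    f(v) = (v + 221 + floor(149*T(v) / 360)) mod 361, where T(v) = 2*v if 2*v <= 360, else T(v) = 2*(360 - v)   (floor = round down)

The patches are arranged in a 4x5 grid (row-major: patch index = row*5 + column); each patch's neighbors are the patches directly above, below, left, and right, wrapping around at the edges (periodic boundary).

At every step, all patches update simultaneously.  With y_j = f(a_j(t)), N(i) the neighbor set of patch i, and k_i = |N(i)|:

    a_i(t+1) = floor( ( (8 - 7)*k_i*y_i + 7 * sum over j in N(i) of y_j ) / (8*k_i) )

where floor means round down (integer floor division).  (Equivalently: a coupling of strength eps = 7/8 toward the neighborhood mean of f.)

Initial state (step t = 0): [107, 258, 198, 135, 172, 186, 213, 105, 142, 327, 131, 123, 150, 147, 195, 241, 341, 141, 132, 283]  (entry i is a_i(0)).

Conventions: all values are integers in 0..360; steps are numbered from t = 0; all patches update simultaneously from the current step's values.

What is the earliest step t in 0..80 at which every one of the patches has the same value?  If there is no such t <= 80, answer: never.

Answer: 13
Key observation: Synchronization is absorbing here: once all patches are equal they stay equal, and step 13 is the first all-equal step.

Derivation:
t=0: [107, 258, 198, 135, 172, 186, 213, 105, 142, 327, 131, 123, 150, 147, 195, 241, 341, 141, 132, 283]  (not all equal)
t=1: [174, 168, 128, 141, 148, 146, 139, 146, 124, 174, 157, 151, 99, 135, 165, 150, 158, 155, 134, 171]  (not all equal)
t=2: [144, 137, 132, 104, 157, 150, 135, 88, 126, 132, 139, 114, 116, 98, 151, 157, 145, 102, 130, 137]  (not all equal)
t=3: [132, 113, 62, 101, 102, 113, 85, 83, 57, 123, 119, 99, 46, 91, 96, 121, 96, 92, 65, 128]  (not all equal)
t=4: [69, 114, 74, 233, 76, 68, 41, 215, 76, 113, 58, 99, 61, 222, 65, 77, 51, 225, 84, 121]  (not all equal)
t=5: [212, 295, 188, 262, 196, 269, 178, 317, 188, 314, 199, 282, 178, 252, 188, 233, 105, 246, 148, 165]  (not all equal)
t=6: [199, 161, 203, 178, 192, 196, 204, 190, 204, 196, 198, 159, 202, 177, 191, 155, 184, 146, 183, 175]  (not all equal)
t=7: [172, 186, 167, 190, 187, 191, 173, 192, 187, 191, 171, 186, 165, 190, 186, 182, 148, 182, 170, 178]  (not all equal)
t=8: [187, 164, 186, 180, 185, 179, 188, 175, 190, 190, 187, 163, 186, 179, 184, 168, 182, 160, 186, 184]  (not all equal)
t=9: [177, 185, 172, 189, 189, 189, 172, 188, 186, 188, 176, 185, 171, 189, 189, 186, 162, 185, 180, 184]  (not all equal)
t=10: [188, 173, 187, 186, 188, 183, 187, 179, 190, 190, 188, 173, 187, 185, 187, 178, 185, 174, 189, 189]  (not all equal)
t=11: [185, 188, 183, 190, 190, 189, 183, 189, 189, 189, 185, 188, 183, 189, 189, 189, 180, 188, 187, 188]  (not all equal)
t=12: [189, 189, 189, 189, 189, 189, 189, 189, 190, 190, 189, 189, 189, 189, 189, 189, 189, 189, 190, 190]  (not all equal)
t=13: [190, 190, 190, 190, 190, 190, 190, 190, 190, 190, 190, 190, 190, 190, 190, 190, 190, 190, 190, 190]  (all equal)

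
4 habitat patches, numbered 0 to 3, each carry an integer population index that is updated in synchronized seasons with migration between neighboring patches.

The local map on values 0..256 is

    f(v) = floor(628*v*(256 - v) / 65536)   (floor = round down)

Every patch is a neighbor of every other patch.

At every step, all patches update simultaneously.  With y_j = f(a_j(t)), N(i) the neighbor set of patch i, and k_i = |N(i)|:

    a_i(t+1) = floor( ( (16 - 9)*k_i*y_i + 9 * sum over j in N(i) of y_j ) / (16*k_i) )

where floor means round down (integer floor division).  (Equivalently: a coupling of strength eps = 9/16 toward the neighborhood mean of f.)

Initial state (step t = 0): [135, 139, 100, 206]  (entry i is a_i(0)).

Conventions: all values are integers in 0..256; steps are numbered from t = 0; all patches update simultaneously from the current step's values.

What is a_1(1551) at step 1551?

Simulating step by step:
t=0: [135, 139, 100, 206]
t=1: [143, 143, 141, 129]
t=2: [154, 154, 154, 155]
t=3: [150, 150, 150, 150]
t=4: [152, 152, 152, 152]
t=5: [151, 151, 151, 151]
t=6: [151, 151, 151, 151]

Answer: a_1(1551) = 151
Key observation: The state at step 5, [151, 151, 151, 151], reappears at step 6: the system is in a cycle of period 1 from step 5 on.  Therefore the state at step 1551 equals the state at step 5 + ((1551 - 5) mod 1) = 5, which is [151, 151, 151, 151].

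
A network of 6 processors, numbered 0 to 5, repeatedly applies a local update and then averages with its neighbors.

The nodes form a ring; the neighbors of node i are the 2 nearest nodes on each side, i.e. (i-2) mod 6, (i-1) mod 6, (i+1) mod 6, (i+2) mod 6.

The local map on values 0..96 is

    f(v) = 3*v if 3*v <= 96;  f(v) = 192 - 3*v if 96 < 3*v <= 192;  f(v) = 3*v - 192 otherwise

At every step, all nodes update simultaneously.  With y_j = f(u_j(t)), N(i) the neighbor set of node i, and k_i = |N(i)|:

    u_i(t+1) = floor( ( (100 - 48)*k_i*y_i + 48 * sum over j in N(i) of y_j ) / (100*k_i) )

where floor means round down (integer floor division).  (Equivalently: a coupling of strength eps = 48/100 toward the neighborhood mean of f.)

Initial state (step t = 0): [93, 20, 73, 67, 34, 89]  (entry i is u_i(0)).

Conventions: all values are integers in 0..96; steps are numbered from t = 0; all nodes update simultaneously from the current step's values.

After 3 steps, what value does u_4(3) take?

Simulating step by step:
t=0: [93, 20, 73, 67, 34, 89]
t=1: [75, 54, 43, 34, 70, 68]
t=2: [31, 39, 53, 61, 33, 26]
t=3: [81, 64, 49, 38, 73, 72]

Answer: u_4(3) = 73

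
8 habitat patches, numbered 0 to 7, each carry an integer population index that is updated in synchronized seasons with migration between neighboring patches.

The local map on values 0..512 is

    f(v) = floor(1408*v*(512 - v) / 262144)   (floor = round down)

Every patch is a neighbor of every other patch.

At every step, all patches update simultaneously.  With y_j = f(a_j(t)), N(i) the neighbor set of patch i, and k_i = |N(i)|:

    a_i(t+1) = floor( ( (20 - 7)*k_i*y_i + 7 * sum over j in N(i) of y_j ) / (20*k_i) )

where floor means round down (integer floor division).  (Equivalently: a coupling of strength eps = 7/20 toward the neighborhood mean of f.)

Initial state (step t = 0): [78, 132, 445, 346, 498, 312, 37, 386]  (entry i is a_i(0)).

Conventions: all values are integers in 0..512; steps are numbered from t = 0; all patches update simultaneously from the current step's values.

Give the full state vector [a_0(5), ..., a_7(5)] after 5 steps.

Simulating step by step:
t=0: [78, 132, 445, 346, 498, 312, 37, 386]
t=1: [190, 243, 178, 267, 104, 283, 138, 238]
t=2: [324, 338, 318, 338, 263, 336, 293, 337]
t=3: [327, 319, 329, 319, 341, 321, 337, 320]
t=4: [324, 327, 323, 327, 317, 327, 319, 327]
t=5: [326, 325, 326, 325, 329, 325, 328, 325]

Answer: [326, 325, 326, 325, 329, 325, 328, 325]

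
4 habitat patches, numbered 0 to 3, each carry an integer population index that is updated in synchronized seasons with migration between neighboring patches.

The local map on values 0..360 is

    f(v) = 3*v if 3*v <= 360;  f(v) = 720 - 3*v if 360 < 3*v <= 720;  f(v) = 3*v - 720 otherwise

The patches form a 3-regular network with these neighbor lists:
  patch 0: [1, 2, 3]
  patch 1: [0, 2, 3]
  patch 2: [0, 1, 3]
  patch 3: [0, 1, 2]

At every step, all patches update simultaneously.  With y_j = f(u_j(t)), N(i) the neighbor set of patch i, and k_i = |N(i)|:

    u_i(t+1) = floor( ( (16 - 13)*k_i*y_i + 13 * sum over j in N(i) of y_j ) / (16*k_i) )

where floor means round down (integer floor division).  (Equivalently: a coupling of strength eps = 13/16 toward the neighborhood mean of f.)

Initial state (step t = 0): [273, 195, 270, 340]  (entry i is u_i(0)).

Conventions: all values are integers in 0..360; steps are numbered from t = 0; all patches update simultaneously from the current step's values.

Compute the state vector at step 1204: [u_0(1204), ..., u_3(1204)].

Answer: [288, 288, 288, 288]
Key observation: The state at step 6, [288, 288, 288, 288], reappears at step 8: the system is in a cycle of period 2 from step 6 on.  Therefore the state at step 1204 equals the state at step 6 + ((1204 - 6) mod 2) = 6, which is [288, 288, 288, 288].

Derivation:
t=0: [273, 195, 270, 340]
t=1: [160, 157, 161, 144]
t=2: [254, 253, 254, 250]
t=3: [37, 38, 37, 38]
t=4: [112, 112, 112, 112]
t=5: [336, 336, 336, 336]
t=6: [288, 288, 288, 288]
t=7: [144, 144, 144, 144]
t=8: [288, 288, 288, 288]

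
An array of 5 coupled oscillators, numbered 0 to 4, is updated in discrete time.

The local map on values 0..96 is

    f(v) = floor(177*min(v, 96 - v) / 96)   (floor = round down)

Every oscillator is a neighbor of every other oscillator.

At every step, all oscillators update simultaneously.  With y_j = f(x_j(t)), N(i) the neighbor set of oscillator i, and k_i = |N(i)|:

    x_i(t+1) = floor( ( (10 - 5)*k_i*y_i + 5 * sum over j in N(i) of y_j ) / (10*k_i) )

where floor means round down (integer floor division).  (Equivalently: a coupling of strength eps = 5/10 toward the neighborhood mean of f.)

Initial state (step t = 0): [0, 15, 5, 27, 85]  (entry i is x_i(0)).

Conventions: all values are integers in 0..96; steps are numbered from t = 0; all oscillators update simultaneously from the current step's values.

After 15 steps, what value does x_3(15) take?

Simulating step by step:
t=0: [0, 15, 5, 27, 85]
t=1: [13, 23, 16, 31, 20]
t=2: [32, 39, 34, 44, 36]
t=3: [64, 69, 65, 72, 67]
t=4: [54, 51, 54, 49, 52]
t=5: [79, 81, 79, 82, 80]
t=6: [29, 28, 29, 27, 28]
t=7: [52, 51, 52, 50, 51]
t=8: [81, 82, 81, 82, 82]
t=9: [26, 25, 26, 25, 25]
t=10: [46, 46, 46, 46, 46]
t=11: [84, 84, 84, 84, 84]
t=12: [22, 22, 22, 22, 22]
t=13: [40, 40, 40, 40, 40]
t=14: [73, 73, 73, 73, 73]
t=15: [42, 42, 42, 42, 42]

Answer: x_3(15) = 42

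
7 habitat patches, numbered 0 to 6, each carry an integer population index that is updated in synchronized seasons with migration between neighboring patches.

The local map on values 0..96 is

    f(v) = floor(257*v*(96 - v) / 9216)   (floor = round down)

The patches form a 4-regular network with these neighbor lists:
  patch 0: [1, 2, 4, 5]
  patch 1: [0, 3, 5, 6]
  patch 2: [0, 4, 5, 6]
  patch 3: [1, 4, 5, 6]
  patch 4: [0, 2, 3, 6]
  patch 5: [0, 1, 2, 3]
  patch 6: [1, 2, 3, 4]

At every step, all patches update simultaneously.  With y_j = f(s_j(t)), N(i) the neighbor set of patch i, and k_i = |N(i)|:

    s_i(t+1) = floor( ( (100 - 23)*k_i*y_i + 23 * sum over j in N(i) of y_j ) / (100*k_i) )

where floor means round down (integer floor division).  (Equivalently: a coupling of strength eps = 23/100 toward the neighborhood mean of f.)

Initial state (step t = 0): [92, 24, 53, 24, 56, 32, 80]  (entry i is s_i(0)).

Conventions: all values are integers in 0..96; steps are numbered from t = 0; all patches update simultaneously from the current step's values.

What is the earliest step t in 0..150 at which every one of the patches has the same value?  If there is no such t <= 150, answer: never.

Simulating step by step:
t=0: [92, 24, 53, 24, 56, 32, 80]  (not all equal)
t=1: [20, 45, 57, 48, 56, 53, 39]  (not all equal)
t=2: [46, 61, 60, 63, 60, 61, 61]  (not all equal)
t=3: [62, 59, 60, 57, 60, 59, 59]  (not all equal)
t=4: [58, 59, 59, 60, 59, 59, 60]  (not all equal)
t=5: [60, 60, 60, 60, 60, 60, 60]  (all equal)

Answer: 5
Key observation: Synchronization is absorbing here: once all patches are equal they stay equal, and step 5 is the first all-equal step.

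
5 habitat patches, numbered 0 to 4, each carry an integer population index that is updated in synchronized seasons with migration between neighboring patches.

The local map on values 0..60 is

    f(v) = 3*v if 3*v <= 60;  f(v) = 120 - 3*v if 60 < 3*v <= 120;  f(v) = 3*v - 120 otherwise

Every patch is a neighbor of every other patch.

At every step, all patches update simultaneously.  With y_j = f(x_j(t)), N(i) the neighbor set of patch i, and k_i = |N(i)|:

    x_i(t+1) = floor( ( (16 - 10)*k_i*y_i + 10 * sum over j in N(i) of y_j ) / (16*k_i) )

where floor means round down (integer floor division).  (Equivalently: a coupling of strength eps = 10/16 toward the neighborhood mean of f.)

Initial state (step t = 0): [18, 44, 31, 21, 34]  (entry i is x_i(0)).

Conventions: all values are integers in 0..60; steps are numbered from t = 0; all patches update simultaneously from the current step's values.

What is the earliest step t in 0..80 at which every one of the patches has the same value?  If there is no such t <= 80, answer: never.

Simulating step by step:
t=0: [18, 44, 31, 21, 34]  (not all equal)
t=1: [38, 28, 32, 38, 30]  (not all equal)
t=2: [17, 23, 21, 17, 22]  (not all equal)
t=3: [52, 52, 53, 52, 53]  (not all equal)
t=4: [36, 36, 37, 36, 37]  (not all equal)
t=5: [11, 11, 10, 11, 10]  (not all equal)
t=6: [32, 32, 31, 32, 31]  (not all equal)
t=7: [24, 24, 25, 24, 25]  (not all equal)
t=8: [47, 47, 46, 47, 46]  (not all equal)
t=9: [20, 20, 19, 20, 19]  (not all equal)
t=10: [59, 59, 58, 59, 58]  (not all equal)
t=11: [56, 56, 55, 56, 55]  (not all equal)
t=12: [47, 47, 46, 47, 46]  (not all equal)

Answer: never
Key observation: The state at step 8 reappears at step 12 — the system is in a cycle of period 4 from step 8 on.  No step 0..12 is synchronized, and the cycle repeats forever, so no step up to 80 (or ever) has all patches equal.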